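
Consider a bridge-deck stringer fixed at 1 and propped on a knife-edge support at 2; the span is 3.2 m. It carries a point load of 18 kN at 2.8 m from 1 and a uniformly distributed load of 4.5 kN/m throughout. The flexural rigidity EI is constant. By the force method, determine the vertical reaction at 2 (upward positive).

Remove the prop at 2; the released (primary) structure is a cantilever built in at 1.
Free-end deflection of the primary structure under the applied loading (downward +):
  point load 18 at a = 2.8: Pa²(3L − a)/(6EI) = 159.9/EI
  UDL 4.5: wL⁴/(8EI) = 58.98/EI
  δ_0 = 218.9/EI
Tip deflection under a unit load at 2: L³/(3EI) = 10.92/EI.
The prop prevents deflection at 2: R_2 = δ_0/δ_{22} = 218.9/10.92 = 20.04 kN.

R_2 = 20.04 kN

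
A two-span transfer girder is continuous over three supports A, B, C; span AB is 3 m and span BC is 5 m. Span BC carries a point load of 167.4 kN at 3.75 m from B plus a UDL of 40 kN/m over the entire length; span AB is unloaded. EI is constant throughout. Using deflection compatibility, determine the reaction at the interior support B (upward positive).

Take M_B as the redundant. Released structure: two simple spans AB and BC with a hinge at B.
Rotations at B on the released spans (each span's end-slope, ×1/EI):
  span BC: point load 167.4 at a = 3.75: Pab(L + b)/(6LEI) = 163.5/EI
  span BC: UDL 40: wL³/(24EI) = 208.3/EI
  relative rotation θ_0 = (0 + 371.8)/EI = 371.8/EI
A unit hogging moment at B produces rotation L₁/(3EI) + L₂/(3EI) = 2.667/EI.
Compatibility: M_B·(L₁+L₂)/(3EI) = θ_0, giving M_B = 139.4 kN·m (hogging).
Span AB, ΣM about A with M_B applied at B: R_B^{AB}·3 = 0 + 139.4, so R_B^{AB} = 46.48 kN and R_A = 0 − 46.48 = -46.48 kN.
Span BC, ΣM about C: R_B^{BC}·5 = 709.2 + 139.4, so R_B^{BC} = 169.7 kN and R_C = 367.4 − 169.7 = 197.7 kN.
R_B = 46.48 + 169.7 = 216.2 kN.

R_B = 216.2 kN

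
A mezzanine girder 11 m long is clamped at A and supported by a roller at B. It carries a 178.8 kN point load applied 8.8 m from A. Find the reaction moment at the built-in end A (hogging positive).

Choose R_B as the redundant. The primary structure is the cantilever fixed at A.
Downward deflection at the released point B due to the loads:
  point load 178.8 at a = 8.8: Pa²(3L − a)/(6EI) = 55847/EI
Flexibility coefficient — unit upward force at B: δ_{BB} = L³/(3EI) = 443.7/EI.
Compatibility at B: δ_0 − R_B·δ_{BB} = 0, so R_B = 55847/443.7 = 125.9 kN.
Moment equilibrium about A: M_A = Σ(load moments about A) − R_B·L = 1573 − 125.9×11 = 188.8 kN·m.

M_A = 188.8 kN·m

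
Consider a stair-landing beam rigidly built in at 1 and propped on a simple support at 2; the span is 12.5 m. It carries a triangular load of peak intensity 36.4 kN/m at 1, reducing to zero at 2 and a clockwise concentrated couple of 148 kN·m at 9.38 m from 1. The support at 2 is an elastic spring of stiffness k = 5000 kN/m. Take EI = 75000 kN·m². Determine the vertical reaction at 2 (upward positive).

Release the roller at 2. Primary structure: cantilever fixed at 1.
Deflection at 2 on the released cantilever, summing each load's contribution:
  triangular load, peak 36.4 at the fixed end: w₀L⁴/(30EI) = 29622/EI
  clockwise couple 148 at a = 9.38: M₀a(2L − a)/(2EI) = 10842/EI
  δ_0 = 40465/EI
Tip deflection under a unit load at 2: L³/(3EI) = 651/EI.
With EI = 75000 kN·m²: δ_0 = 0.53953 m and δ_{22} = 0.008681 m/kN.
Compatibility — the spring shortens by R_2/k under the reaction it provides: δ_0 − R_2·δ_{22} = R_2/k. With 1/k = 0.0002 m/kN, R_2 = δ_0 / (δ_{22} + 1/k) = 0.53953 / (0.008681 + 0.0002) = 60.75 kN.

R_2 = 60.75 kN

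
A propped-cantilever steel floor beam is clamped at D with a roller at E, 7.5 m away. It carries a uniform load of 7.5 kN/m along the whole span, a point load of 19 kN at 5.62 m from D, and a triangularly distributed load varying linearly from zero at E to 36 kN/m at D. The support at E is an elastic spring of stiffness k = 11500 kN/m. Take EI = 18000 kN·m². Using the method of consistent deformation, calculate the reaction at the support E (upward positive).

R_E = 59.44 kN

Remove the prop at E; the released (primary) structure is a cantilever built in at D.
Deflection at E on the released cantilever, summing each load's contribution:
  UDL 7.5: wL⁴/(8EI) = 2966/EI
  point load 19 at a = 5.62: Pa²(3L − a)/(6EI) = 1688/EI
  triangular load, peak 36 at the fixed end: w₀L⁴/(30EI) = 3797/EI
  δ_0 = 8451/EI
Flexibility coefficient — unit upward force at E: δ_{EE} = L³/(3EI) = 140.6/EI.
With EI = 18000 kN·m²: δ_0 = 0.46953 m and δ_{EE} = 0.007812 m/kN.
Compatibility — the spring shortens by R_E/k under the reaction it provides: δ_0 − R_E·δ_{EE} = R_E/k. With 1/k = 0.000087 m/kN, R_E = δ_0 / (δ_{EE} + 1/k) = 0.46953 / (0.007812 + 0.000087) = 59.44 kN.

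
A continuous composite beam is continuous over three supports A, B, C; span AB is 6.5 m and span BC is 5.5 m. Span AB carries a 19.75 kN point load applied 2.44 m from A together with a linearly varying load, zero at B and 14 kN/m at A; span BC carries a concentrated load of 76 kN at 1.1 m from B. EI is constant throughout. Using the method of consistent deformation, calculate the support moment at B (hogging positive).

M_B = 57.49 kN·m

Take M_B as the redundant. Released structure: two simple spans AB and BC with a hinge at B.
End slopes at the hinge B, treating each span as simply supported:
  span AB: point load 19.75 at a = 2.44: Pab(L + a)/(6LEI) = 44.85/EI
  span AB: triangular load, peak 14: 7w₀L³/(360EI) = 74.76/EI
  span BC: point load 76 at a = 1.1: Pab(L + b)/(6LEI) = 110.4/EI
  relative rotation θ_0 = (119.6 + 110.4)/EI = 230/EI
A unit hogging moment at B produces rotation L₁/(3EI) + L₂/(3EI) = 4/EI.
Slope continuity at B: θ_0 = M_B·4/EI, so M_B = 230/4 = 57.49 kN·m (hogging).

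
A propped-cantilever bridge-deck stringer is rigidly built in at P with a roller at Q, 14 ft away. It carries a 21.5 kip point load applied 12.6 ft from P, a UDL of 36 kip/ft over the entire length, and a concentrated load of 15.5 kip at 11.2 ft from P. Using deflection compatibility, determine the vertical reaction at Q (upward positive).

R_Q = 218.2 kip

Release the roller at Q. Primary structure: cantilever fixed at P.
Primary-structure tip deflection at Q by superposition:
  point load 21.5 at a = 12.6: Pa²(3L − a)/(6EI) = 16725/EI
  UDL 36: wL⁴/(8EI) = 172872/EI
  point load 15.5 at a = 11.2: Pa²(3L − a)/(6EI) = 9981/EI
  δ_0 = 199578/EI
Tip deflection under a unit load at Q: L³/(3EI) = 914.7/EI.
The prop prevents deflection at Q: R_Q = δ_0/δ_{QQ} = 199578/914.7 = 218.2 kip.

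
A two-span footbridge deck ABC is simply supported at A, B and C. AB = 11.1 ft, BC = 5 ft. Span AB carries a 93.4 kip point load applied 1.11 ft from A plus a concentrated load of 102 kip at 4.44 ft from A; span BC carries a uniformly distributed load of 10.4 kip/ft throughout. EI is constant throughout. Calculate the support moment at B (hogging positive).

Take M_B as the redundant. Released structure: two simple spans AB and BC with a hinge at B.
End slopes at the hinge B, treating each span as simply supported:
  span AB: point load 93.4 at a = 1.11: Pab(L + a)/(6LEI) = 189.9/EI
  span AB: point load 102 at a = 4.44: Pab(L + a)/(6LEI) = 703.8/EI
  span BC: UDL 10.4: wL³/(24EI) = 54.17/EI
  relative rotation θ_0 = (893.7 + 54.17)/EI = 947.8/EI
A unit hogging moment at B produces rotation L₁/(3EI) + L₂/(3EI) = 5.367/EI.
Compatibility: M_B·(L₁+L₂)/(3EI) = θ_0, giving M_B = 176.6 kip·ft (hogging).

M_B = 176.6 kip·ft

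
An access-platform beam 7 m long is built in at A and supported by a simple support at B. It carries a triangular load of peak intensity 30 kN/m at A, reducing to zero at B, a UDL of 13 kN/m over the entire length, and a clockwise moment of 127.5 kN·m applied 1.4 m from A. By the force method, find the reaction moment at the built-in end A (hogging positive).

M_A = 236.3 kN·m

Take the reaction at B as the redundant and release it; the primary structure is a cantilever fixed at A.
Primary-structure tip deflection at B by superposition:
  triangular load, peak 30 at the fixed end: w₀L⁴/(30EI) = 2401/EI
  UDL 13: wL⁴/(8EI) = 3902/EI
  clockwise couple 127.5 at a = 1.4: M₀a(2L − a)/(2EI) = 1125/EI
  δ_0 = 7427/EI
Tip deflection under a unit load at B: L³/(3EI) = 114.3/EI.
The prop prevents deflection at B: R_B = δ_0/δ_{BB} = 7427/114.3 = 64.96 kN.
Moment equilibrium about A: M_A = Σ(load moments about A) − R_B·L = 691 − 64.96×7 = 236.3 kN·m.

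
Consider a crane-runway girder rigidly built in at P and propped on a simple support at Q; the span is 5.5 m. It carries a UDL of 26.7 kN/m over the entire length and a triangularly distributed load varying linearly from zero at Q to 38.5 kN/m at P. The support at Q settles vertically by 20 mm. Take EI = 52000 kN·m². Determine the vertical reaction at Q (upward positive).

Choose R_Q as the redundant. The primary structure is the cantilever fixed at P.
Downward deflection at the released point Q due to the loads:
  UDL 26.7: wL⁴/(8EI) = 3054/EI
  triangular load, peak 38.5 at the fixed end: w₀L⁴/(30EI) = 1174/EI
  δ_0 = 4228/EI
Flexibility coefficient — unit upward force at Q: δ_{QQ} = L³/(3EI) = 55.46/EI.
With EI = 52000 kN·m²: δ_0 = 0.081314 m and δ_{QQ} = 0.001067 m/kN.
Compatibility — the beam at Q must follow the support down by 0.02 m: δ_0 − R_Q·δ_{QQ} = 0.02, so R_Q = (0.081314 − 0.02)/0.001067 = 57.49 kN.

R_Q = 57.49 kN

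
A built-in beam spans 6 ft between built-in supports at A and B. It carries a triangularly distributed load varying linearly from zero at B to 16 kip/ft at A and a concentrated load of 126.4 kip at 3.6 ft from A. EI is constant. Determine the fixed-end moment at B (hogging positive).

Take the two fixed-end moments M_A, M_B as redundants; the released structure is the simple span AB.
Simple-span end rotations at A and B under the given loads:
  at A: triangular load, peak 16: w₀L³/(45EI) = 76.8/EI
  at B: triangular load, peak 16: 7w₀L³/(360EI) = 67.2/EI
  at A: point load 126.4 at a = 3.6: Pab(L + b)/(6LEI) = 254.8/EI
  at B: point load 126.4 at a = 3.6: Pab(L + a)/(6LEI) = 291.2/EI
  θ_A0 = 331.6/EI,  θ_B0 = 358.4/EI
Flexibility coefficients: a unit moment at one end gives L/(3EI) there and L/(6EI) at the far end, so f₁₁ = f₂₂ = 2/EI and f₁₂ = f₂₁ = 1/EI.
Compatibility — zero rotation at each built-in end:
  2 M_A + 1 M_B = 331.6
  1 M_A + 2 M_B = 358.4
Solving the pair gives M_A = 101.6 kip·ft and M_B = 128.4 kip·ft (hogging).

M_B = 128.4 kip·ft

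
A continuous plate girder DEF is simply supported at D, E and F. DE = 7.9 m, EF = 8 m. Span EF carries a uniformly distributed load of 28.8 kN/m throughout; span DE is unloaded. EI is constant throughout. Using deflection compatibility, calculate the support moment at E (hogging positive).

M_E = 115.9 kN·m

Insert a hinge at E; M_E is the redundant, and each span becomes simply supported.
Rotations at E on the released spans (each span's end-slope, ×1/EI):
  span EF: UDL 28.8: wL³/(24EI) = 614.4/EI
  relative rotation θ_0 = (0 + 614.4)/EI = 614.4/EI
A unit hogging moment at E produces rotation L₁/(3EI) + L₂/(3EI) = 5.3/EI.
Slope continuity at E: θ_0 = M_E·5.3/EI, so M_E = 614.4/5.3 = 115.9 kN·m (hogging).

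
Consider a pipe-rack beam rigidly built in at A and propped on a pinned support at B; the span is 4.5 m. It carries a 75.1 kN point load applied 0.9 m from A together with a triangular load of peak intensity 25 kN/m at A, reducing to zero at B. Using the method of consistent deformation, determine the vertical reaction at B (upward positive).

R_B = 15.46 kN

Remove the prop at B; the released (primary) structure is a cantilever built in at A.
Downward deflection at the released point B due to the loads:
  point load 75.1 at a = 0.9: Pa²(3L − a)/(6EI) = 127.7/EI
  triangular load, peak 25 at the fixed end: w₀L⁴/(30EI) = 341.7/EI
  δ_0 = 469.5/EI
Flexibility coefficient — unit upward force at B: δ_{BB} = L³/(3EI) = 30.38/EI.
Compatibility at B: δ_0 − R_B·δ_{BB} = 0, so R_B = 469.5/30.38 = 15.46 kN.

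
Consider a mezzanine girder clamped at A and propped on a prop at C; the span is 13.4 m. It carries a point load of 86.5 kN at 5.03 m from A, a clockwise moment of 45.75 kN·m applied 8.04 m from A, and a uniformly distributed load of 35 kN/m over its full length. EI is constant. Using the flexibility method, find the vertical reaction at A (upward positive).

R_A = 359.3 kN

Release the roller at C. Primary structure: cantilever fixed at A.
Primary-structure tip deflection at C by superposition:
  point load 86.5 at a = 5.03: Pa²(3L − a)/(6EI) = 12828/EI
  clockwise couple 45.75 at a = 8.04: M₀a(2L − a)/(2EI) = 3450/EI
  UDL 35: wL⁴/(8EI) = 141058/EI
  δ_0 = 157337/EI
Tip deflection under a unit load at C: L³/(3EI) = 802/EI.
The prop prevents deflection at C: R_C = δ_0/δ_{CC} = 157337/802 = 196.2 kN.
Vertical equilibrium: R_A = ΣP − R_C = 555.5 − 196.2 = 359.3 kN.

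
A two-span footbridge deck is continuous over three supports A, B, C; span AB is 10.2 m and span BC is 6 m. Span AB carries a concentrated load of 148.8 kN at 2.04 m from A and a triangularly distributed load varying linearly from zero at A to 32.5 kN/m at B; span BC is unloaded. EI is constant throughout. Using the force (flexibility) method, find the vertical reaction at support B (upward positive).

R_B = 202.1 kN

Take M_B as the redundant. Released structure: two simple spans AB and BC with a hinge at B.
Discontinuity in slope at B on the released structure — sum the simple-span end rotations:
  span AB: point load 148.8 at a = 2.04: Pab(L + a)/(6LEI) = 495.4/EI
  span AB: triangular load, peak 32.5: w₀L³/(45EI) = 766.4/EI
  relative rotation θ_0 = (1262 + 0)/EI = 1262/EI
A unit hogging moment at B produces rotation L₁/(3EI) + L₂/(3EI) = 5.4/EI.
Compatibility: M_B·(L₁+L₂)/(3EI) = θ_0, giving M_B = 233.7 kN·m (hogging).
Span AB, ΣM about A with M_B applied at B: R_B^{AB}·10.2 = 1431 + 233.7, so R_B^{AB} = 163.2 kN and R_A = 314.6 − 163.2 = 151.4 kN.
Span BC, ΣM about C: R_B^{BC}·6 = 0 + 233.7, so R_B^{BC} = 38.95 kN and R_C = 0 − 38.95 = -38.95 kN.
R_B = 163.2 + 38.95 = 202.1 kN.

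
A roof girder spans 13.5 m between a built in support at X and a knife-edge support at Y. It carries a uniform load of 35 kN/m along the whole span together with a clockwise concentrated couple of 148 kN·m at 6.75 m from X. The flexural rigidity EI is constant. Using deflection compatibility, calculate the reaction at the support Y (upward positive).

R_Y = 189.5 kN

Release the roller at Y. Primary structure: cantilever fixed at X.
Free-end deflection of the primary structure under the applied loading (downward +):
  UDL 35: wL⁴/(8EI) = 145316/EI
  clockwise couple 148 at a = 6.75: M₀a(2L − a)/(2EI) = 10115/EI
  δ_0 = 155431/EI
Tip deflection under a unit load at Y: L³/(3EI) = 820.1/EI.
The prop prevents deflection at Y: R_Y = δ_0/δ_{YY} = 155431/820.1 = 189.5 kN.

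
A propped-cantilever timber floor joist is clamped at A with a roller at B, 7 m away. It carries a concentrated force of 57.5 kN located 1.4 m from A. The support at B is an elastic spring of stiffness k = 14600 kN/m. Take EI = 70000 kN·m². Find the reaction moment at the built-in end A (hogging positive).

Choose R_B as the redundant. The primary structure is the cantilever fixed at A.
Free-end deflection of the primary structure under the applied loading (downward +):
  point load 57.5 at a = 1.4: Pa²(3L − a)/(6EI) = 368.2/EI
Flexibility coefficient — unit upward force at B: δ_{BB} = L³/(3EI) = 114.3/EI.
With EI = 70000 kN·m²: δ_0 = 0.005259 m and δ_{BB} = 0.001633 m/kN.
Compatibility — the spring shortens by R_B/k under the reaction it provides: δ_0 − R_B·δ_{BB} = R_B/k. With 1/k = 0.000068 m/kN, R_B = δ_0 / (δ_{BB} + 1/k) = 0.005259 / (0.001633 + 0.000068) = 3.09 kN.
Moment equilibrium about A: M_A = Σ(load moments about A) − R_B·L = 80.5 − 3.09×7 = 58.87 kN·m.

M_A = 58.87 kN·m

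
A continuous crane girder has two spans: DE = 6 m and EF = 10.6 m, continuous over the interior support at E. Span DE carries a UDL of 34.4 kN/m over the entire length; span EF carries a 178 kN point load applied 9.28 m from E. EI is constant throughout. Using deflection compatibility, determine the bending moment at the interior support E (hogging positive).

Release continuity at E by inserting a hinge; the redundant is the internal moment M_E. The primary structure is two simply-supported spans DE and EF.
End slopes at the hinge E, treating each span as simply supported:
  span DE: UDL 34.4: wL³/(24EI) = 309.6/EI
  span EF: point load 178 at a = 9.28: Pab(L + b)/(6LEI) = 408.7/EI
  relative rotation θ_0 = (309.6 + 408.7)/EI = 718.3/EI
A unit hogging moment at E produces rotation L₁/(3EI) + L₂/(3EI) = 5.533/EI.
Compatibility: M_E·(L₁+L₂)/(3EI) = θ_0, giving M_E = 129.8 kN·m (hogging).

M_E = 129.8 kN·m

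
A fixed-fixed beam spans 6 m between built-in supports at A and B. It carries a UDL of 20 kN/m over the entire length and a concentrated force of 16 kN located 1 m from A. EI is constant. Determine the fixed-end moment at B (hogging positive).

Take the two fixed-end moments M_A, M_B as redundants; the released structure is the simple span AB.
End rotations of the released simple span under the applied load (×1/EI):
  at A: UDL 20: wL³/(24EI) = 180/EI
  at B: UDL 20: wL³/(24EI) = 180/EI
  at A: point load 16 at a = 1: Pab(L + b)/(6LEI) = 24.44/EI
  at B: point load 16 at a = 1: Pab(L + a)/(6LEI) = 15.56/EI
  θ_A0 = 204.4/EI,  θ_B0 = 195.6/EI
Flexibility coefficients: a unit moment at one end gives L/(3EI) there and L/(6EI) at the far end, so f₁₁ = f₂₂ = 2/EI and f₁₂ = f₂₁ = 1/EI.
Compatibility — zero rotation at each built-in end:
  2 M_A + 1 M_B = 204.4
  1 M_A + 2 M_B = 195.6
Solving the pair gives M_A = 71.11 kN·m and M_B = 62.22 kN·m (hogging).

M_B = 62.22 kN·m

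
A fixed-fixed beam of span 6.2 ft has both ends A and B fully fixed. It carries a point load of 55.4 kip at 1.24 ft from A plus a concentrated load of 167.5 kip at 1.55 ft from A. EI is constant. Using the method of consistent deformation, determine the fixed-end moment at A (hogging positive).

Take the two fixed-end moments M_A, M_B as redundants; the released structure is the simple span AB.
Simple-span end rotations at A and B under the given loads:
  at A: point load 55.4 at a = 1.24: Pab(L + b)/(6LEI) = 102.2/EI
  at B: point load 55.4 at a = 1.24: Pab(L + a)/(6LEI) = 68.15/EI
  at A: point load 167.5 at a = 1.55: Pab(L + b)/(6LEI) = 352.1/EI
  at B: point load 167.5 at a = 1.55: Pab(L + a)/(6LEI) = 251.5/EI
  θ_A0 = 454.3/EI,  θ_B0 = 319.7/EI
Flexibility coefficients: a unit moment at one end gives L/(3EI) there and L/(6EI) at the far end, so f₁₁ = f₂₂ = 2.067/EI and f₁₂ = f₂₁ = 1.033/EI.
Compatibility — zero rotation at each built-in end:
  2.067 M_A + 1.033 M_B = 454.3
  1.033 M_A + 2.067 M_B = 319.7
Solving the pair gives M_A = 190 kip·ft and M_B = 59.67 kip·ft (hogging).

M_A = 190 kip·ft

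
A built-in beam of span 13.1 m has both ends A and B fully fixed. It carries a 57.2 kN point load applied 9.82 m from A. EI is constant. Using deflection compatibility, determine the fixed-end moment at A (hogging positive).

Release both end moments; the primary structure is a simply-supported span AB with redundants M_A and M_B.
On the primary (simply-supported) span, the end slopes from the loading are:
  at A: point load 57.2 at a = 9.82: Pab(L + b)/(6LEI) = 383.9/EI
  at B: point load 57.2 at a = 9.82: Pab(L + a)/(6LEI) = 537.2/EI
  θ_A0 = 383.9/EI,  θ_B0 = 537.2/EI
Flexibility coefficients: a unit moment at one end gives L/(3EI) there and L/(6EI) at the far end, so f₁₁ = f₂₂ = 4.367/EI and f₁₂ = f₂₁ = 2.183/EI.
Compatibility — zero rotation at each built-in end:
  4.367 M_A + 2.183 M_B = 383.9
  2.183 M_A + 4.367 M_B = 537.2
Solving the pair gives M_A = 35.21 kN·m and M_B = 105.4 kN·m (hogging).

M_A = 35.21 kN·m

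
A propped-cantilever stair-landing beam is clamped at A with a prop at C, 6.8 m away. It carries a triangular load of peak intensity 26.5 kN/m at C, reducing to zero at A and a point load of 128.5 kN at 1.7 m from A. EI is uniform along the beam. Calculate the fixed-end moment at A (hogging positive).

M_A = 214.8 kN·m

Take the reaction at C as the redundant and release it; the primary structure is a cantilever fixed at A.
Free-end deflection of the primary structure under the applied loading (downward +):
  triangular load, peak 26.5 at the free end: 11w₀L⁴/(120EI) = 5194/EI
  point load 128.5 at a = 1.7: Pa²(3L − a)/(6EI) = 1157/EI
  δ_0 = 6351/EI
Flexibility coefficient — unit upward force at C: δ_{CC} = L³/(3EI) = 104.8/EI.
Compatibility at C: δ_0 − R_C·δ_{CC} = 0, so R_C = 6351/104.8 = 60.6 kN.
Moment equilibrium about A: M_A = Σ(load moments about A) − R_C·L = 626.9 − 60.6×6.8 = 214.8 kN·m.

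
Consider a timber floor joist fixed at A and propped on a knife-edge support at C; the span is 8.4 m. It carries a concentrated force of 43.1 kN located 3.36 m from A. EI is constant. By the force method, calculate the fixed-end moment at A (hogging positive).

M_A = 69.51 kN·m

Remove the prop at C; the released (primary) structure is a cantilever built in at A.
Deflection at C on the released cantilever, summing each load's contribution:
  point load 43.1 at a = 3.36: Pa²(3L − a)/(6EI) = 1771/EI
Tip deflection under a unit load at C: L³/(3EI) = 197.6/EI.
The prop prevents deflection at C: R_C = δ_0/δ_{CC} = 1771/197.6 = 8.965 kN.
Moment equilibrium about A: M_A = Σ(load moments about A) − R_C·L = 144.8 − 8.965×8.4 = 69.51 kN·m.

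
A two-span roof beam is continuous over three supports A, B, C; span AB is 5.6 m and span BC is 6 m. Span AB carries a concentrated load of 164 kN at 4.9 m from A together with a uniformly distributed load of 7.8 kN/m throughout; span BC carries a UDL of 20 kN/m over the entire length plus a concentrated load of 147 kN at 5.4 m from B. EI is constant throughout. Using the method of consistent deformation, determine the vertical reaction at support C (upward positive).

R_C = 170.7 kN

Release continuity at B by inserting a hinge; the redundant is the internal moment M_B. The primary structure is two simply-supported spans AB and BC.
End slopes at the hinge B, treating each span as simply supported:
  span AB: point load 164 at a = 4.9: Pab(L + a)/(6LEI) = 175.8/EI
  span AB: UDL 7.8: wL³/(24EI) = 57.08/EI
  span BC: UDL 20: wL³/(24EI) = 180/EI
  span BC: point load 147 at a = 5.4: Pab(L + b)/(6LEI) = 87.32/EI
  relative rotation θ_0 = (232.9 + 267.3)/EI = 500.2/EI
A unit hogging moment at B produces rotation L₁/(3EI) + L₂/(3EI) = 3.867/EI.
Slope continuity at B: θ_0 = M_B·3.867/EI, so M_B = 500.2/3.867 = 129.4 kN·m (hogging).
Span BC, ΣM about C: R_B^{BC}·6 = 448.2 + 129.4, so R_B^{BC} = 96.26 kN and R_C = 267 − 96.26 = 170.7 kN.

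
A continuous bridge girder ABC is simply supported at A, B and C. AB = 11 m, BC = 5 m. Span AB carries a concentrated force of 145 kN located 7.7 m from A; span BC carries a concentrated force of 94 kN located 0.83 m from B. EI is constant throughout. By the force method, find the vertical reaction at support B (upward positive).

Insert a hinge at B; M_B is the redundant, and each span becomes simply supported.
Discontinuity in slope at B on the released structure — sum the simple-span end rotations:
  span AB: point load 145 at a = 7.7: Pab(L + a)/(6LEI) = 1044/EI
  span BC: point load 94 at a = 0.83: Pab(L + b)/(6LEI) = 99.45/EI
  relative rotation θ_0 = (1044 + 99.45)/EI = 1143/EI
A unit hogging moment at B produces rotation L₁/(3EI) + L₂/(3EI) = 5.333/EI.
Slope continuity at B: θ_0 = M_B·5.333/EI, so M_B = 1143/5.333 = 214.4 kN·m (hogging).
Span AB, ΣM about A with M_B applied at B: R_B^{AB}·11 = 1116 + 214.4, so R_B^{AB} = 121 kN and R_A = 145 − 121 = 24.01 kN.
Span BC, ΣM about C: R_B^{BC}·5 = 392 + 214.4, so R_B^{BC} = 121.3 kN and R_C = 94 − 121.3 = -27.27 kN.
R_B = 121 + 121.3 = 242.3 kN.

R_B = 242.3 kN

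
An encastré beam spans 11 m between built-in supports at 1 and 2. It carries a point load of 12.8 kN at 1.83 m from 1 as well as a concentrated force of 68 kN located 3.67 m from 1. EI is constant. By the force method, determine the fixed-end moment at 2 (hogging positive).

Take the two fixed-end moments M_1, M_2 as redundants; the released structure is the simple span 12.
End rotations of the released simple span under the applied load (×1/EI):
  at 1: point load 12.8 at a = 1.83: Pab(L + b)/(6LEI) = 65.64/EI
  at 2: point load 12.8 at a = 1.83: Pab(L + a)/(6LEI) = 41.76/EI
  at 1: point load 68 at a = 3.67: Pab(L + b)/(6LEI) = 508/EI
  at 2: point load 68 at a = 3.67: Pab(L + a)/(6LEI) = 406.6/EI
  θ_10 = 573.7/EI,  θ_20 = 448.4/EI
Flexibility coefficients: a unit moment at one end gives L/(3EI) there and L/(6EI) at the far end, so f₁₁ = f₂₂ = 3.667/EI and f₁₂ = f₂₁ = 1.833/EI.
Compatibility — zero rotation at each built-in end:
  3.667 M_1 + 1.833 M_2 = 573.7
  1.833 M_1 + 3.667 M_2 = 448.4
Solving the pair gives M_1 = 127.1 kN·m and M_2 = 58.73 kN·m (hogging).

M_2 = 58.73 kN·m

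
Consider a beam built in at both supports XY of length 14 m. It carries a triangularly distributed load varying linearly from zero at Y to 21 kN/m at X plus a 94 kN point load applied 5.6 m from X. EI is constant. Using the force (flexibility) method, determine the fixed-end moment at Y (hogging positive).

Release both end moments; the primary structure is a simply-supported span XY with redundants M_X and M_Y.
On the primary (simply-supported) span, the end slopes from the loading are:
  at X: triangular load, peak 21: w₀L³/(45EI) = 1281/EI
  at Y: triangular load, peak 21: 7w₀L³/(360EI) = 1120/EI
  at X: point load 94 at a = 5.6: Pab(L + b)/(6LEI) = 1179/EI
  at Y: point load 94 at a = 5.6: Pab(L + a)/(6LEI) = 1032/EI
  θ_X0 = 2460/EI,  θ_Y0 = 2152/EI
Flexibility coefficients: a unit moment at one end gives L/(3EI) there and L/(6EI) at the far end, so f₁₁ = f₂₂ = 4.667/EI and f₁₂ = f₂₁ = 2.333/EI.
Compatibility — zero rotation at each built-in end:
  4.667 M_X + 2.333 M_Y = 2460
  2.333 M_X + 4.667 M_Y = 2152
Solving the pair gives M_X = 395.3 kN·m and M_Y = 263.5 kN·m (hogging).

M_Y = 263.5 kN·m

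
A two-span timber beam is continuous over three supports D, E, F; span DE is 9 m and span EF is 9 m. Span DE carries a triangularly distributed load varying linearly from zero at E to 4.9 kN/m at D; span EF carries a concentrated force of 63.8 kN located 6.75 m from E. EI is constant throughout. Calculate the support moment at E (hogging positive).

M_E = 45.22 kN·m

Insert a hinge at E; M_E is the redundant, and each span becomes simply supported.
Rotations at E on the released spans (each span's end-slope, ×1/EI):
  span DE: triangular load, peak 4.9: 7w₀L³/(360EI) = 69.46/EI
  span EF: point load 63.8 at a = 6.75: Pab(L + b)/(6LEI) = 201.9/EI
  relative rotation θ_0 = (69.46 + 201.9)/EI = 271.3/EI
A unit hogging moment at E produces rotation L₁/(3EI) + L₂/(3EI) = 6/EI.
Compatibility: M_E·(L₁+L₂)/(3EI) = θ_0, giving M_E = 45.22 kN·m (hogging).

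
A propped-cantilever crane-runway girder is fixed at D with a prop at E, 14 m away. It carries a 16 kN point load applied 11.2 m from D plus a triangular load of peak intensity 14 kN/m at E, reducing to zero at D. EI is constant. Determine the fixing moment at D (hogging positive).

Take the reaction at E as the redundant and release it; the primary structure is a cantilever fixed at D.
Primary-structure tip deflection at E by superposition:
  point load 16 at a = 11.2: Pa²(3L − a)/(6EI) = 10303/EI
  triangular load, peak 14 at the free end: 11w₀L⁴/(120EI) = 49301/EI
  δ_0 = 59603/EI
Flexibility coefficient — unit upward force at E: δ_{EE} = L³/(3EI) = 914.7/EI.
Compatibility at E: δ_0 − R_E·δ_{EE} = 0, so R_E = 59603/914.7 = 65.16 kN.
Moment equilibrium about D: M_D = Σ(load moments about D) − R_E·L = 1094 − 65.16×14 = 181.6 kN·m.

M_D = 181.6 kN·m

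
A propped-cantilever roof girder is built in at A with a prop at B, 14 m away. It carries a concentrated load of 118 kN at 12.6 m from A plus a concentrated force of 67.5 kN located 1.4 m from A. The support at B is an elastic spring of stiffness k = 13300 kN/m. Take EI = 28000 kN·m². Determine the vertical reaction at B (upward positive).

R_B = 101.1 kN

Release the roller at B. Primary structure: cantilever fixed at A.
Downward deflection at the released point B due to the loads:
  point load 118 at a = 12.6: Pa²(3L − a)/(6EI) = 91795/EI
  point load 67.5 at a = 1.4: Pa²(3L − a)/(6EI) = 895.2/EI
  δ_0 = 92690/EI
Flexibility coefficient — unit upward force at B: δ_{BB} = L³/(3EI) = 914.7/EI.
With EI = 28000 kN·m²: δ_0 = 3.3104 m and δ_{BB} = 0.032667 m/kN.
Compatibility — the spring shortens by R_B/k under the reaction it provides: δ_0 − R_B·δ_{BB} = R_B/k. With 1/k = 0.000075 m/kN, R_B = δ_0 / (δ_{BB} + 1/k) = 3.3104 / (0.032667 + 0.000075) = 101.1 kN.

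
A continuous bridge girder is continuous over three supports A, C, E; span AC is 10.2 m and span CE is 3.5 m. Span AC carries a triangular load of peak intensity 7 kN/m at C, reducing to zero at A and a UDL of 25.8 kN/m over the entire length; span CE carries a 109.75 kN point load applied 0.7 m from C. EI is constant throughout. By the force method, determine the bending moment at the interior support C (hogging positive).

Take M_C as the redundant. Released structure: two simple spans AC and CE with a hinge at C.
Rotations at C on the released spans (each span's end-slope, ×1/EI):
  span AC: triangular load, peak 7: w₀L³/(45EI) = 165.1/EI
  span AC: UDL 25.8: wL³/(24EI) = 1141/EI
  span CE: point load 109.75 at a = 0.7: Pab(L + b)/(6LEI) = 64.53/EI
  relative rotation θ_0 = (1306 + 64.53)/EI = 1370/EI
A unit hogging moment at C produces rotation L₁/(3EI) + L₂/(3EI) = 4.567/EI.
Slope continuity at C: θ_0 = M_C·4.567/EI, so M_C = 1370/4.567 = 300.1 kN·m (hogging).

M_C = 300.1 kN·m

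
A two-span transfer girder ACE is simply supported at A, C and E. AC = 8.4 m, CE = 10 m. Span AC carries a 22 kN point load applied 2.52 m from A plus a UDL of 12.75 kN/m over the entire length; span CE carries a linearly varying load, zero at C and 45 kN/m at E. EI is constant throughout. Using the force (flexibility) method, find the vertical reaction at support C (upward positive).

R_C = 180.2 kN

Insert a hinge at C; M_C is the redundant, and each span becomes simply supported.
Rotations at C on the released spans (each span's end-slope, ×1/EI):
  span AC: point load 22 at a = 2.52: Pab(L + a)/(6LEI) = 70.63/EI
  span AC: UDL 12.75: wL³/(24EI) = 314.9/EI
  span CE: triangular load, peak 45: 7w₀L³/(360EI) = 875/EI
  relative rotation θ_0 = (385.5 + 875)/EI = 1261/EI
A unit hogging moment at C produces rotation L₁/(3EI) + L₂/(3EI) = 6.133/EI.
Compatibility: M_C·(L₁+L₂)/(3EI) = θ_0, giving M_C = 205.5 kN·m (hogging).
Span AC, ΣM about A with M_C applied at C: R_C^{AC}·8.4 = 505.3 + 205.5, so R_C^{AC} = 84.62 kN and R_A = 129.1 − 84.62 = 44.48 kN.
Span CE, ΣM about E: R_C^{CE}·10 = 750 + 205.5, so R_C^{CE} = 95.55 kN and R_E = 225 − 95.55 = 129.4 kN.
R_C = 84.62 + 95.55 = 180.2 kN.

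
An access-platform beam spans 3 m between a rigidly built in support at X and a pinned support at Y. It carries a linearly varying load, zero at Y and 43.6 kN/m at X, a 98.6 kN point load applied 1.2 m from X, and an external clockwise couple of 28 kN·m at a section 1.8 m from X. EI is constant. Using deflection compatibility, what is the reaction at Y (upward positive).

R_Y = 45.35 kN

Take the reaction at Y as the redundant and release it; the primary structure is a cantilever fixed at X.
Primary-structure tip deflection at Y by superposition:
  triangular load, peak 43.6 at the fixed end: w₀L⁴/(30EI) = 117.7/EI
  point load 98.6 at a = 1.2: Pa²(3L − a)/(6EI) = 184.6/EI
  clockwise couple 28 at a = 1.8: M₀a(2L − a)/(2EI) = 105.8/EI
  δ_0 = 408.1/EI
Tip deflection under a unit load at Y: L³/(3EI) = 9/EI.
Compatibility at Y: δ_0 − R_Y·δ_{YY} = 0, so R_Y = 408.1/9 = 45.35 kN.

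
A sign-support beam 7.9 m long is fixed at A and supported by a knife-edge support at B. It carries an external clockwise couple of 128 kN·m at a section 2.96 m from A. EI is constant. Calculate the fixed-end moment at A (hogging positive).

Take the reaction at B as the redundant and release it; the primary structure is a cantilever fixed at A.
Free-end deflection of the primary structure under the applied loading (downward +):
  clockwise couple 128 at a = 2.96: M₀a(2L − a)/(2EI) = 2432/EI
Tip deflection under a unit load at B: L³/(3EI) = 164.3/EI.
The prop prevents deflection at B: R_B = δ_0/δ_{BB} = 2432/164.3 = 14.8 kN.
Moment equilibrium about A: M_A = Σ(load moments about A) − R_B·L = 128 − 14.8×7.9 = 11.08 kN·m.

M_A = 11.08 kN·m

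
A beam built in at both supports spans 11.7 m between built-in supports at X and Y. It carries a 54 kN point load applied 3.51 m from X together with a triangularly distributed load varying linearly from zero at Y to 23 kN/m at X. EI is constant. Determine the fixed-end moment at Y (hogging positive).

M_Y = 144.8 kN·m

Release both end moments; the primary structure is a simply-supported span XY with redundants M_X and M_Y.
Simple-span end rotations at X and Y under the given loads:
  at X: point load 54 at a = 3.51: Pab(L + b)/(6LEI) = 439.8/EI
  at Y: point load 54 at a = 3.51: Pab(L + a)/(6LEI) = 336.3/EI
  at X: triangular load, peak 23: w₀L³/(45EI) = 818.6/EI
  at Y: triangular load, peak 23: 7w₀L³/(360EI) = 716.3/EI
  θ_X0 = 1258/EI,  θ_Y0 = 1053/EI
Flexibility coefficients: a unit moment at one end gives L/(3EI) there and L/(6EI) at the far end, so f₁₁ = f₂₂ = 3.9/EI and f₁₂ = f₂₁ = 1.95/EI.
Compatibility — zero rotation at each built-in end:
  3.9 M_X + 1.95 M_Y = 1258
  1.95 M_X + 3.9 M_Y = 1053
Solving the pair gives M_X = 250.3 kN·m and M_Y = 144.8 kN·m (hogging).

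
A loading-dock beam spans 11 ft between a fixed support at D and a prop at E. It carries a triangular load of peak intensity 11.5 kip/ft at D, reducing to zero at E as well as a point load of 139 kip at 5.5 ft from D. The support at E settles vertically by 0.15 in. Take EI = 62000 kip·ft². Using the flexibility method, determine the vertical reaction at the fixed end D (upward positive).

Take the reaction at E as the redundant and release it; the primary structure is a cantilever fixed at D.
Primary-structure tip deflection at E by superposition:
  triangular load, peak 11.5 at the fixed end: w₀L⁴/(30EI) = 5612/EI
  point load 139 at a = 5.5: Pa²(3L − a)/(6EI) = 19272/EI
  δ_0 = 24884/EI
Tip deflection under a unit load at E: L³/(3EI) = 443.7/EI.
With EI = 62000 kip·ft²: δ_0 = 0.40136 ft and δ_{EE} = 0.007156 ft/kip.
Compatibility — the beam at E must follow the support down by 0.0125 ft: δ_0 − R_E·δ_{EE} = 0.0125, so R_E = (0.40136 − 0.0125)/0.007156 = 54.34 kip.
Vertical equilibrium: R_D = ΣP − R_E = 202.2 − 54.34 = 147.9 kip.

R_D = 147.9 kip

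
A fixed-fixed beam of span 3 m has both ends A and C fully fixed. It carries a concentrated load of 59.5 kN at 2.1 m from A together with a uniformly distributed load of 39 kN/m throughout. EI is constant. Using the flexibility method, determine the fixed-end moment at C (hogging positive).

M_C = 55.49 kN·m

Release both end moments; the primary structure is a simply-supported span AC with redundants M_A and M_C.
On the primary (simply-supported) span, the end slopes from the loading are:
  at A: point load 59.5 at a = 2.1: Pab(L + b)/(6LEI) = 24.37/EI
  at C: point load 59.5 at a = 2.1: Pab(L + a)/(6LEI) = 31.86/EI
  at A: UDL 39: wL³/(24EI) = 43.88/EI
  at C: UDL 39: wL³/(24EI) = 43.88/EI
  θ_A0 = 68.24/EI,  θ_C0 = 75.74/EI
Flexibility coefficients: a unit moment at one end gives L/(3EI) there and L/(6EI) at the far end, so f₁₁ = f₂₂ = 1/EI and f₁₂ = f₂₁ = 0.5/EI.
Compatibility — zero rotation at each built-in end:
  1 M_A + 0.5 M_C = 68.24
  0.5 M_A + 1 M_C = 75.74
Solving the pair gives M_A = 40.5 kN·m and M_C = 55.49 kN·m (hogging).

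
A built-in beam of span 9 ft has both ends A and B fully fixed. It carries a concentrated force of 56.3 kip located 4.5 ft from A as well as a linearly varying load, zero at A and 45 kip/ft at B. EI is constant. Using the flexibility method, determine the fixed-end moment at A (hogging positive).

M_A = 184.8 kip·ft

Release both end moments; the primary structure is a simply-supported span AB with redundants M_A and M_B.
On the primary (simply-supported) span, the end slopes from the loading are:
  at A: point load 56.3 at a = 4.5: Pab(L + b)/(6LEI) = 285/EI
  at B: point load 56.3 at a = 4.5: Pab(L + a)/(6LEI) = 285/EI
  at A: triangular load, peak 45: 7w₀L³/(360EI) = 637.9/EI
  at B: triangular load, peak 45: w₀L³/(45EI) = 729/EI
  θ_A0 = 922.9/EI,  θ_B0 = 1014/EI
Flexibility coefficients: a unit moment at one end gives L/(3EI) there and L/(6EI) at the far end, so f₁₁ = f₂₂ = 3/EI and f₁₂ = f₂₁ = 1.5/EI.
Compatibility — zero rotation at each built-in end:
  3 M_A + 1.5 M_B = 922.9
  1.5 M_A + 3 M_B = 1014
Solving the pair gives M_A = 184.8 kip·ft and M_B = 245.6 kip·ft (hogging).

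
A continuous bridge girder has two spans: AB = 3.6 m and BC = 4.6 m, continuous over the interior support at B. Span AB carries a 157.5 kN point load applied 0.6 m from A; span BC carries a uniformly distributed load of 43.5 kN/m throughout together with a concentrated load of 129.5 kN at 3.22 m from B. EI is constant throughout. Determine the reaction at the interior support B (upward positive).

Take M_B as the redundant. Released structure: two simple spans AB and BC with a hinge at B.
Discontinuity in slope at B on the released structure — sum the simple-span end rotations:
  span AB: point load 157.5 at a = 0.6: Pab(L + a)/(6LEI) = 55.12/EI
  span BC: UDL 43.5: wL³/(24EI) = 176.4/EI
  span BC: point load 129.5 at a = 3.22: Pab(L + b)/(6LEI) = 124.7/EI
  relative rotation θ_0 = (55.12 + 301.1)/EI = 356.2/EI
A unit hogging moment at B produces rotation L₁/(3EI) + L₂/(3EI) = 2.733/EI.
Slope continuity at B: θ_0 = M_B·2.733/EI, so M_B = 356.2/2.733 = 130.3 kN·m (hogging).
Span AB, ΣM about A with M_B applied at B: R_B^{AB}·3.6 = 94.5 + 130.3, so R_B^{AB} = 62.45 kN and R_A = 157.5 − 62.45 = 95.05 kN.
Span BC, ΣM about C: R_B^{BC}·4.6 = 638.9 + 130.3, so R_B^{BC} = 167.2 kN and R_C = 329.6 − 167.2 = 162.4 kN.
R_B = 62.45 + 167.2 = 229.7 kN.

R_B = 229.7 kN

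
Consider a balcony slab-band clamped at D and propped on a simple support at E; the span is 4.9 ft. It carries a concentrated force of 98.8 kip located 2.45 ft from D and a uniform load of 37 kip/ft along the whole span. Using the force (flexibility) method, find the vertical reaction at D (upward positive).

Choose R_E as the redundant. The primary structure is the cantilever fixed at D.
Downward deflection at the released point E due to the loads:
  point load 98.8 at a = 2.45: Pa²(3L − a)/(6EI) = 1211/EI
  UDL 37: wL⁴/(8EI) = 2666/EI
  δ_0 = 3877/EI
Flexibility coefficient — unit upward force at E: δ_{EE} = L³/(3EI) = 39.22/EI.
Compatibility at E: δ_0 − R_E·δ_{EE} = 0, so R_E = 3877/39.22 = 98.86 kip.
Vertical equilibrium: R_D = ΣP − R_E = 280.1 − 98.86 = 181.2 kip.

R_D = 181.2 kip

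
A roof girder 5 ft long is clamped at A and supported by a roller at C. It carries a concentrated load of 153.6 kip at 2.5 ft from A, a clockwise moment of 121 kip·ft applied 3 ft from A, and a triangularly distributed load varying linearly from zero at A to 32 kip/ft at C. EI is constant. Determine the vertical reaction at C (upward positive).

R_C = 122.5 kip

Choose R_C as the redundant. The primary structure is the cantilever fixed at A.
Deflection at C on the released cantilever, summing each load's contribution:
  point load 153.6 at a = 2.5: Pa²(3L − a)/(6EI) = 2000/EI
  clockwise couple 121 at a = 3: M₀a(2L − a)/(2EI) = 1270/EI
  triangular load, peak 32 at the free end: 11w₀L⁴/(120EI) = 1833/EI
  δ_0 = 5104/EI
Flexibility coefficient — unit upward force at C: δ_{CC} = L³/(3EI) = 41.67/EI.
Compatibility at C: δ_0 − R_C·δ_{CC} = 0, so R_C = 5104/41.67 = 122.5 kip.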